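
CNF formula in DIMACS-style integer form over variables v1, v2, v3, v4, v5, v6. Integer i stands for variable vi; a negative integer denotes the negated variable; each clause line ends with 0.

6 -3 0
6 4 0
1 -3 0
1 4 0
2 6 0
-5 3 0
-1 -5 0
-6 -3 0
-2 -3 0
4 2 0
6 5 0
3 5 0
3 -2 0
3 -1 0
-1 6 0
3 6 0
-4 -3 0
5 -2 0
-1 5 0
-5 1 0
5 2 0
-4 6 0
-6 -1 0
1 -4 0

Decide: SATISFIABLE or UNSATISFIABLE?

UNSATISFIABLE

v3 = True:
  propagation gives v6=True; an empty clause results — contradiction.
v3 = False:
  propagation gives v5=False; an empty clause results — contradiction.
Every branch closes, so no satisfying assignment exists.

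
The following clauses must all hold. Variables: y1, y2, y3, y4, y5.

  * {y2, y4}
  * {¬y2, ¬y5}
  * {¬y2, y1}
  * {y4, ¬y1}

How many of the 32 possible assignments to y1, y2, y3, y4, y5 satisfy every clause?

10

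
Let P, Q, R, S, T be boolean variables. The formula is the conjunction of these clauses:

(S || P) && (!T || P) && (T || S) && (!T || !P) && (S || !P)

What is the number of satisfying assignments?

8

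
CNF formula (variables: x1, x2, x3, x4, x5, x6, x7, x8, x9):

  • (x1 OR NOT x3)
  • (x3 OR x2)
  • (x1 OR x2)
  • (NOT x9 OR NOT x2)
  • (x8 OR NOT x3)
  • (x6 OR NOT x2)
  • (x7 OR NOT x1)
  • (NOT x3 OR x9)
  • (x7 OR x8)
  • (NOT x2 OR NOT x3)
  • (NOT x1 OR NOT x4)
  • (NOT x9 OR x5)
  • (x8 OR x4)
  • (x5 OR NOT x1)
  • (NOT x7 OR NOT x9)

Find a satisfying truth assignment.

x1 = F, x2 = T, x3 = F, x4 = T, x5 = T, x6 = T, x7 = T, x8 = T, x9 = F

Check each clause:
  1. (NOT x3 OR x1) — NOT x3 is true.
  2. (x3 OR x2) — x2 is true.
  3. (x2 OR x1) — x2 is true.
  4. (NOT x2 OR NOT x9) — NOT x9 is true.
  5. (NOT x3 OR x8) — x8 is true.
  6. (x6 OR NOT x2) — x6 is true.
  7. (NOT x1 OR x7) — NOT x1 is true.
  8. (x9 OR NOT x3) — NOT x3 is true.
  9. (x7 OR x8) — x8 is true.
  10. (NOT x2 OR NOT x3) — NOT x3 is true.
  11. (NOT x1 OR NOT x4) — NOT x1 is true.
  12. (x5 OR NOT x9) — x5 is true.
  13. (x4 OR x8) — x8 is true.
  14. (NOT x1 OR x5) — x5 is true.
  15. (NOT x7 OR NOT x9) — NOT x9 is true.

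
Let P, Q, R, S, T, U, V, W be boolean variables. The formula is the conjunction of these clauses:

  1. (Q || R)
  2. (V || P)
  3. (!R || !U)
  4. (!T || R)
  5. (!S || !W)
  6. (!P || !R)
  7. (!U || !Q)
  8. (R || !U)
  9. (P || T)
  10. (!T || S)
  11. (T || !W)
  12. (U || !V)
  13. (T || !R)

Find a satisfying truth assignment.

W occurs only negated in the remaining clauses — set W = False.
Set P = True and propagate.
  then R is forced to False.
  then Q is forced to True.
  then T is forced to False.
  then U is forced to False.
  then V is forced to False.
S is now unconstrained; take S = False.

P = True, Q = True, R = False, S = False, T = False, U = False, V = False, W = False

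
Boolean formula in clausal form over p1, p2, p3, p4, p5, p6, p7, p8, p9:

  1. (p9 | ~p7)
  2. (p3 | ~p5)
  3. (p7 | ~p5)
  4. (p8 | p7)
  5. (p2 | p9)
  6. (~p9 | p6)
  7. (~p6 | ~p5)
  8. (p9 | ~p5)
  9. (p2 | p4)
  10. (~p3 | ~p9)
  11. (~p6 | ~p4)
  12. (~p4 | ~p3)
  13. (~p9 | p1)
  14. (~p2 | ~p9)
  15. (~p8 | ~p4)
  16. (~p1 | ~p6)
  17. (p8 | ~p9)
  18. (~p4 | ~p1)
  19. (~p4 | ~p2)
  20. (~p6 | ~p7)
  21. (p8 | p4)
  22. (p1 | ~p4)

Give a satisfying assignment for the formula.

p1=False, p2=True, p3=False, p4=False, p5=False, p6=True, p7=False, p8=True, p9=False

Check each clause:
  1. (~p7 | p9) — ~p7 is true.
  2. (~p5 | p3) — ~p5 is true.
  3. (p7 | ~p5) — ~p5 is true.
  4. (p7 | p8) — p8 is true.
  5. (p9 | p2) — p2 is true.
  6. (~p9 | p6) — p6 is true.
  7. (~p6 | ~p5) — ~p5 is true.
  8. (p9 | ~p5) — ~p5 is true.
  9. (p4 | p2) — p2 is true.
  10. (~p9 | ~p3) — ~p3 is true.
  11. (~p4 | ~p6) — ~p4 is true.
  12. (~p4 | ~p3) — ~p4 is true.
  13. (~p9 | p1) — ~p9 is true.
  14. (~p2 | ~p9) — ~p9 is true.
  15. (~p8 | ~p4) — ~p4 is true.
  16. (~p1 | ~p6) — ~p1 is true.
  17. (p8 | ~p9) — p8 is true.
  18. (~p4 | ~p1) — ~p4 is true.
  19. (~p4 | ~p2) — ~p4 is true.
  20. (~p6 | ~p7) — ~p7 is true.
  21. (p8 | p4) — p8 is true.
  22. (p1 | ~p4) — ~p4 is true.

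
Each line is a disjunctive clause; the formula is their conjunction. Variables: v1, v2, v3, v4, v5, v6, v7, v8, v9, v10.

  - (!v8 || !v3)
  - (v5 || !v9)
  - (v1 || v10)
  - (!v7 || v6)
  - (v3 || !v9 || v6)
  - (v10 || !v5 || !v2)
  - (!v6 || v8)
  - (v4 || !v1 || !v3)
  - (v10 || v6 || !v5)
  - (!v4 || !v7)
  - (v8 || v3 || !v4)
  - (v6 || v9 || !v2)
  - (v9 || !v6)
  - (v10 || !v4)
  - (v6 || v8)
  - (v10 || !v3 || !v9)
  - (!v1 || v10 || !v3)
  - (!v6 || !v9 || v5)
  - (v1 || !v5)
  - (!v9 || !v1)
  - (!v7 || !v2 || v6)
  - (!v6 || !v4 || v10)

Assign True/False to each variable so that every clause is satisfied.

v2 occurs only negated in the remaining clauses — set v2 = False.
v7 occurs only negated in the remaining clauses — set v7 = False.
Branch on v1: take v1 = True.
  then v9 is forced to False.
  then v6 is forced to False.
  then v8 is forced to True.
  then v3 is forced to False.
Try v4 = True.
  then v10 is forced to True.
v5 is now unconstrained; take v5 = False.

v1=1, v2=0, v3=0, v4=1, v5=0, v6=0, v7=0, v8=1, v9=0, v10=1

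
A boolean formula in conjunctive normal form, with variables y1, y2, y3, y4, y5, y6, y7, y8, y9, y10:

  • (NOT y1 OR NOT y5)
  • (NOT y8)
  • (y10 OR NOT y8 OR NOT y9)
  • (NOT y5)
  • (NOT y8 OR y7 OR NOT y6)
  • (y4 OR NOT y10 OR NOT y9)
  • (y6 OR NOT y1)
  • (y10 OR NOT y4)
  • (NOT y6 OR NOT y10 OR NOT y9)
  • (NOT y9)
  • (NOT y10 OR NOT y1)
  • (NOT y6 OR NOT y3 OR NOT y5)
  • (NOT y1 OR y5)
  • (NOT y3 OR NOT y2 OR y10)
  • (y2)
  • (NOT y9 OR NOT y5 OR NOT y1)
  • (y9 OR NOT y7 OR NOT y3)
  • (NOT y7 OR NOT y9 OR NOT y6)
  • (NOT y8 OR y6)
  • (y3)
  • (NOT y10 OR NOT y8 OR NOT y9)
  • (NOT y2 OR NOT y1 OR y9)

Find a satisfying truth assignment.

Unit propagation: (NOT y8) forces y8 = False.
(NOT y5) is a unit clause, so y5 = False.
The clause (NOT y9) is unit: y9 must be False.
The clause (NOT y1) is unit: y1 must be False.
(y2) is a unit clause, so y2 = True.
The clause (y3) is unit: y3 must be True.
Unit propagation: (y10) forces y10 = True.
(NOT y7) is a unit clause, so y7 = False.
y4, y6 are now unconstrained; take y4 = True, y6 = True.

y1 = False  y2 = True  y3 = True  y4 = True  y5 = False  y6 = True  y7 = False  y8 = False  y9 = False  y10 = True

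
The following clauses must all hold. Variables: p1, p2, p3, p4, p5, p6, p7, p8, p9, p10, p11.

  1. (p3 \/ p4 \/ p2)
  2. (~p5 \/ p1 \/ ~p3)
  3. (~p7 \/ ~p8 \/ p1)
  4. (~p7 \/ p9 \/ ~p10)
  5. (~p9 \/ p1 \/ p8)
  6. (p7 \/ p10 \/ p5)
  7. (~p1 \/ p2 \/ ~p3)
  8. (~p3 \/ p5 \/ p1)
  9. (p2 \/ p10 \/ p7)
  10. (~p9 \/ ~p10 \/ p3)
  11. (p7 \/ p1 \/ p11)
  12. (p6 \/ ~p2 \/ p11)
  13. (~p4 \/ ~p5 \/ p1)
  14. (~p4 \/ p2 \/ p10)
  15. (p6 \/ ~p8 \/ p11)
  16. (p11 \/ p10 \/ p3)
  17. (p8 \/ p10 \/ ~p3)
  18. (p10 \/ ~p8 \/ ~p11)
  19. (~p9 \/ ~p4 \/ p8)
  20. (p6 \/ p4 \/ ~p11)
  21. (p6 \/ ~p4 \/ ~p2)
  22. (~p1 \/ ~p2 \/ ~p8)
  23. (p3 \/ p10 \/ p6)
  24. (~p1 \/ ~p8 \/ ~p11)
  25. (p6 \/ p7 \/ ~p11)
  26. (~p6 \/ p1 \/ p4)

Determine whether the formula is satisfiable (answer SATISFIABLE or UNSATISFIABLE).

SATISFIABLE

Set p1 = True and propagate.
The remaining clauses are satisfied by p2 = True, p3 = True, p4 = False, p5 = False, p6 = True, p7 = True, p8 = False, p9 = True, p10 = True, p11 = False.
So p1 = True, p2 = True, p3 = True, p4 = False, p5 = False, p6 = True, p7 = True, p8 = False, p9 = True, p10 = True, p11 = False is a satisfying assignment.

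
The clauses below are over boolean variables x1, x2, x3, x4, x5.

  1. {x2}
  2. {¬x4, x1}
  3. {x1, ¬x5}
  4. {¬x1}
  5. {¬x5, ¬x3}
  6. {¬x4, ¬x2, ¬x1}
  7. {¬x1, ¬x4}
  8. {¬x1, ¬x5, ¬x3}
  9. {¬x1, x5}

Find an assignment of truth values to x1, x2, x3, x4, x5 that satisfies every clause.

x1=0  x2=1  x3=0  x4=0  x5=0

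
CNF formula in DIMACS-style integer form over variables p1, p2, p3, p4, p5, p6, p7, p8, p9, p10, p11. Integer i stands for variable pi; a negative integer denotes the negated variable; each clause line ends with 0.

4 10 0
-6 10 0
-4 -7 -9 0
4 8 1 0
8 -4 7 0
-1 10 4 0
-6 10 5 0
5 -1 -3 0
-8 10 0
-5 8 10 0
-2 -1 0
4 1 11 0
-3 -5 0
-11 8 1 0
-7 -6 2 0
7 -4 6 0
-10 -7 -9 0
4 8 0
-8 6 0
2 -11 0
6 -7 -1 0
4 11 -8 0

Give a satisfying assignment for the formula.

p1=False  p2=True  p3=False  p4=True  p5=True  p6=True  p7=True  p8=False  p9=False  p10=True  p11=False

p3 occurs only negated in the remaining clauses — set p3 = False.
p9 occurs only negated in the remaining clauses — set p9 = False.
Try p1 = False.
The remaining clauses are satisfied by p2 = True, p4 = True, p5 = True, p6 = True, p7 = True, p8 = False, p10 = True, p11 = False.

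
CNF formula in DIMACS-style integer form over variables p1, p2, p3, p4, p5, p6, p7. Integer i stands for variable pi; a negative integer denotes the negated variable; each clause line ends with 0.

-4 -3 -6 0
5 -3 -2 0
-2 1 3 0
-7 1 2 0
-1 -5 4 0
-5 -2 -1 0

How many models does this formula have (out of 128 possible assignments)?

48

Case analysis on p1 and p2:
  p1=1, p2=1: forces p3=0; p5=0; p4, p6, p7 free → 2^3 = 8.
  p1=1, p2=0: p7 free; 10 ways for (p3,p4,p5,p6) × 2^1 = 20.
  p1=0, p2=1: p7 free; 3 ways for (p3,p4,p5,p6) × 2^1 = 6.
  p1=0, p2=0: p5 free; 7 ways for (p3,p4,p6,p7) × 2^1 = 14.
Total: 8 + 20 + 6 + 14 = 48.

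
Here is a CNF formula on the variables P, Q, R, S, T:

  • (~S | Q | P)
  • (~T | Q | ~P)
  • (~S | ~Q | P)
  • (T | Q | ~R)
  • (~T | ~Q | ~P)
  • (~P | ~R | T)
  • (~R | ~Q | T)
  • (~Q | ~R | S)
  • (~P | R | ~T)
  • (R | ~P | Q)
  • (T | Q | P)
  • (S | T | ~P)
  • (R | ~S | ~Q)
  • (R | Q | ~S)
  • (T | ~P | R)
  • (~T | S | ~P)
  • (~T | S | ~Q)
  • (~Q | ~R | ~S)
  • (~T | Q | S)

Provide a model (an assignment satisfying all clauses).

Set P = False and propagate.
Set Q = True and propagate.
  then S is forced to False.
  then R is forced to False.
  then T is forced to False.

P=False, Q=True, R=False, S=False, T=False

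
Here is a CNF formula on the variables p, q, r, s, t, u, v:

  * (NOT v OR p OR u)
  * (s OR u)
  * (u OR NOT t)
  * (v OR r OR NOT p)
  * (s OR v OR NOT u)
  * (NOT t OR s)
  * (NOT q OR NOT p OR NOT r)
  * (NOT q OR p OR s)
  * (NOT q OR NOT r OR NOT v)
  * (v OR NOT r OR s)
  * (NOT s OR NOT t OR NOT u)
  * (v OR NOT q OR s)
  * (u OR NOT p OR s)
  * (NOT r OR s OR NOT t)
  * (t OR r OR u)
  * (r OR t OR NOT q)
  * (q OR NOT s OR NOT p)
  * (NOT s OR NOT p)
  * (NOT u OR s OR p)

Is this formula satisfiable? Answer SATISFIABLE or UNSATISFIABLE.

SATISFIABLE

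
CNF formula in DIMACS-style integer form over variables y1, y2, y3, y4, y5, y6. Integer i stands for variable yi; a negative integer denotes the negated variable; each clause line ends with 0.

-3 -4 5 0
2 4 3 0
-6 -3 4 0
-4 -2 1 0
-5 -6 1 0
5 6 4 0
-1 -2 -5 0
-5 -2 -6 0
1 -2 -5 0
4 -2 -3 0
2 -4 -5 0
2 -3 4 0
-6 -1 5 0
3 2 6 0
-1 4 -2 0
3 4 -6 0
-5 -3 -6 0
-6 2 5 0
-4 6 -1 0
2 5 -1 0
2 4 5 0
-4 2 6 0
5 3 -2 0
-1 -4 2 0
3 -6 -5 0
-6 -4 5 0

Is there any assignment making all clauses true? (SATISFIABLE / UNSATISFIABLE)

UNSATISFIABLE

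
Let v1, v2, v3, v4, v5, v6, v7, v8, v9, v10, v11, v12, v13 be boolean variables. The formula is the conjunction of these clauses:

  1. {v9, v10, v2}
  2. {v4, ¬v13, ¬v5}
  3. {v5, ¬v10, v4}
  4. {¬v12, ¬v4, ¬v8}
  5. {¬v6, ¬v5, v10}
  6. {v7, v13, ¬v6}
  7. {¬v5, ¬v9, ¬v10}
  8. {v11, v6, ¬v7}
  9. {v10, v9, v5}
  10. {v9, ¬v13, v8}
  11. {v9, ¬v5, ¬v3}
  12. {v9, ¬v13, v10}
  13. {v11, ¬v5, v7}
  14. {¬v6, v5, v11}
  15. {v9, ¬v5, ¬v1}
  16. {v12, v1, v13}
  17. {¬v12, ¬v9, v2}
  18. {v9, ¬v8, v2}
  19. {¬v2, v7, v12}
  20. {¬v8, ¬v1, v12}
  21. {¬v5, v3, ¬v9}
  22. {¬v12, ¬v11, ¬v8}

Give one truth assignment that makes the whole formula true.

Branch on v1: take v1 = False.
Branch on v2: take v2 = True.
Branch on v3: take v3 = False.
For the remaining variables, v4 = True, v5 = False, v6 = False, v7 = True, v8 = True, v9 = False, v10 = True, v11 = True, v12 = False, v13 = True works.
Every clause has at least one true literal under this assignment.
Check each clause:
  1. {v9, v2, v10} — v10 is true.
  2. {v4, ¬v13, ¬v5} — v4 is true.
  3. {v5, ¬v10, v4} — v4 is true.
  4. {¬v4, ¬v12, ¬v8} — ¬v12 is true.
  5. {¬v5, v10, ¬v6} — ¬v6 is true.
  6. {v7, v13, ¬v6} — ¬v6 is true.
  7. {¬v10, ¬v9, ¬v5} — ¬v5 is true.
  8. {¬v7, v6, v11} — v11 is true.
  9. {v5, v9, v10} — v10 is true.
  10. {v8, v9, ¬v13} — v8 is true.
  11. {¬v3, v9, ¬v5} — ¬v5 is true.
  12. {v9, v10, ¬v13} — v10 is true.
  13. {v7, v11, ¬v5} — v11 is true.
  14. {¬v6, v5, v11} — ¬v6 is true.
  15. {v9, ¬v1, ¬v5} — ¬v5 is true.
  16. {v12, v1, v13} — v13 is true.
  17. {¬v12, ¬v9, v2} — v2 is true.
  18. {v9, ¬v8, v2} — v2 is true.
  19. {v7, ¬v2, v12} — v7 is true.
  20. {¬v1, v12, ¬v8} — ¬v1 is true.
  21. {v3, ¬v5, ¬v9} — ¬v9 is true.
  22. {¬v12, ¬v11, ¬v8} — ¬v12 is true.

v1 = 0, v2 = 1, v3 = 0, v4 = 1, v5 = 0, v6 = 0, v7 = 1, v8 = 1, v9 = 0, v10 = 1, v11 = 1, v12 = 0, v13 = 1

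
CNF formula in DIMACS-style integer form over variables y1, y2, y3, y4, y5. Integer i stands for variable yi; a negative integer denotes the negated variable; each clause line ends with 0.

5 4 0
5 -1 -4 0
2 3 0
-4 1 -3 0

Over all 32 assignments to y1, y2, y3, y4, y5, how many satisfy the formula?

Case analysis on y4 and y1:
  y4=1, y1=1: remaining (y2,y3,y5) ∈ {(0,1,1); (1,0,1); (1,1,1)} — 3.
  y4=1, y1=0: remaining (y2,y3,y5) ∈ {(1,0,0); (1,0,1)} — 2.
  y4=0, y1=1: remaining (y2,y3,y5) ∈ {(0,1,1); (1,0,1); (1,1,1)} — 3.
  y4=0, y1=0: remaining (y2,y3,y5) ∈ {(0,1,1); (1,0,1); (1,1,1)} — 3.
Total: 3 + 2 + 3 + 3 = 11.

11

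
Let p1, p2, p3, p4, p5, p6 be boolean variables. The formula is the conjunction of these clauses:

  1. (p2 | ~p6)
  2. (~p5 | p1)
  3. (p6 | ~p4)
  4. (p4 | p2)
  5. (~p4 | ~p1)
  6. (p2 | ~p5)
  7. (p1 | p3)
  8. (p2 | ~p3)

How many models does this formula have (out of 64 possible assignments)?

Case analysis on p2 and p1:
  p2=1, p1=1: forces p4=0; p3, p5, p6 free → 2^3 = 8.
  p2=1, p1=0: remaining (p3,p4,p5,p6) ∈ {(1,0,0,0); (1,0,0,1); (1,1,0,1)} — 3.
  p2=0, p1=1: a clause becomes empty — 0.
  p2=0, p1=0: a clause becomes empty — 0.
Total: 8 + 3 + 0 + 0 = 11.

11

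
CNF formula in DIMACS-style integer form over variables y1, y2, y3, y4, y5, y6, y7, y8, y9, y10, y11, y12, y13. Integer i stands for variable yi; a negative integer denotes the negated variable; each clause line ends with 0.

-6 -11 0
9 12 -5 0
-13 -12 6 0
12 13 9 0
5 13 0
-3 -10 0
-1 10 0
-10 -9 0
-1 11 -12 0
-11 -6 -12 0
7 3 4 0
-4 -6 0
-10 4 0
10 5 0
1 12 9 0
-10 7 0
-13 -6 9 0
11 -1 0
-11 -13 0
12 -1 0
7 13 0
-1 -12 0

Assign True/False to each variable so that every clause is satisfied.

Pure literal: y7 appears only positively; assign y7 = True.
Set y1 = False and propagate.
Try y3 = True.
  then y10 is forced to False.
  then y5 is forced to True.
For the remaining variables, y2 = True, y4 = False, y6 = True, y8 = True, y9 = True, y11 = False, y12 = False, y13 = False works.
Check each clause:
  1. (~y11 | ~y6) — ~y11 is true.
  2. (y9 | y12 | ~y5) — y9 is true.
  3. (y6 | ~y13 | ~y12) — ~y13 is true.
  4. (y9 | y12 | y13) — y9 is true.
  5. (y5 | y13) — y5 is true.
  6. (~y10 | ~y3) — ~y10 is true.
  7. (~y1 | y10) — ~y1 is true.
  8. (~y10 | ~y9) — ~y10 is true.
  9. (~y12 | ~y1 | y11) — ~y12 is true.
  10. (~y11 | ~y6 | ~y12) — ~y12 is true.
  11. (y4 | y7 | y3) — y3 is true.
  12. (~y4 | ~y6) — ~y4 is true.
  13. (y4 | ~y10) — ~y10 is true.
  14. (y10 | y5) — y5 is true.
  15. (y9 | y12 | y1) — y9 is true.
  16. (y7 | ~y10) — ~y10 is true.
  17. (~y13 | y9 | ~y6) — y9 is true.
  18. (~y1 | y11) — ~y1 is true.
  19. (~y11 | ~y13) — ~y13 is true.
  20. (y12 | ~y1) — ~y1 is true.
  21. (y13 | y7) — y7 is true.
  22. (~y1 | ~y12) — ~y12 is true.

y1=F, y2=T, y3=T, y4=F, y5=T, y6=T, y7=T, y8=T, y9=T, y10=F, y11=F, y12=F, y13=F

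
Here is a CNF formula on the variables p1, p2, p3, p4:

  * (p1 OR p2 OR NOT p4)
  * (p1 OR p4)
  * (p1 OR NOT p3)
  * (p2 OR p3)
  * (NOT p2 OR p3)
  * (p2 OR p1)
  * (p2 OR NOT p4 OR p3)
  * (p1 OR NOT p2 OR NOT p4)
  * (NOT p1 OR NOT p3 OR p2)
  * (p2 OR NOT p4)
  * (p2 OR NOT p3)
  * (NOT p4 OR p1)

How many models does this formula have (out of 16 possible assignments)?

2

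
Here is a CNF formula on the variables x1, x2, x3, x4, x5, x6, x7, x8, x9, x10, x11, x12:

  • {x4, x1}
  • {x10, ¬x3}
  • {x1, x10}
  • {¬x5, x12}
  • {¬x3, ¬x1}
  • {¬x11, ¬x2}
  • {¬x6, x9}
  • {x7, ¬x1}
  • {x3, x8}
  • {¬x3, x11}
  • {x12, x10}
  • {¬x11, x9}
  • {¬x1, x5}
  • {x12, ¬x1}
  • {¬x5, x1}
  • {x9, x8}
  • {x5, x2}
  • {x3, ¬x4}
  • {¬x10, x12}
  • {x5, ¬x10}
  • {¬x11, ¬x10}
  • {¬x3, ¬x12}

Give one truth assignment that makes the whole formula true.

x1=T, x2=T, x3=F, x4=F, x5=T, x6=T, x7=T, x8=T, x9=T, x10=F, x11=F, x12=T

Pure literal: x7 appears only positively; assign x7 = True.
Pure literal: x8 appears only positively; assign x8 = True.
Set x1 = True and propagate.
  then x3 is forced to False.
  then x5 is forced to True.
  then x12 is forced to True.
  then x4 is forced to False.
Set x2 = True and propagate.
  then x11 is forced to False.
For the remaining variables, x6 = True, x9 = True, x10 = False works.
Every clause has at least one true literal under this assignment.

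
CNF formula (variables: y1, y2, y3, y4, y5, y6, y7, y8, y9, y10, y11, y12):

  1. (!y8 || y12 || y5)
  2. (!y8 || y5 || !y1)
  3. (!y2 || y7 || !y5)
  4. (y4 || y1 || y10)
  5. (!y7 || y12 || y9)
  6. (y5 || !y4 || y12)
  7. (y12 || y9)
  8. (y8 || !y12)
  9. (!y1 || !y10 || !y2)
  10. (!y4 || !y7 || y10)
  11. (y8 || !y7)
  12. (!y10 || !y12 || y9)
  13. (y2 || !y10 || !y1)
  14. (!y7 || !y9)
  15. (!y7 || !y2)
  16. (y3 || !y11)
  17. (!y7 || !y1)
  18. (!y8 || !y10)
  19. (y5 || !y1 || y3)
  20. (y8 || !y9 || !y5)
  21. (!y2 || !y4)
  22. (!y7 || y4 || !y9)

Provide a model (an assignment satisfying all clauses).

y11 occurs only negated in the remaining clauses — set y11 = False.
Branch on y1: take y1 = True.
  then y7 is forced to False.
The remaining clauses are satisfied by y2 = False, y3 = False, y4 = False, y5 = True, y6 = True, y8 = True, y9 = False, y10 = False, y12 = True.
Every clause has at least one true literal under this assignment.
Check each clause:
  1. (y12 || y5 || !y8) — y12 is true.
  2. (y5 || !y8 || !y1) — y5 is true.
  3. (y7 || !y2 || !y5) — !y2 is true.
  4. (y1 || y4 || y10) — y1 is true.
  5. (y12 || y9 || !y7) — !y7 is true.
  6. (!y4 || y12 || y5) — y5 is true.
  7. (y9 || y12) — y12 is true.
  8. (y8 || !y12) — y8 is true.
  9. (!y10 || !y2 || !y1) — !y2 is true.
  10. (!y4 || y10 || !y7) — !y7 is true.
  11. (!y7 || y8) — y8 is true.
  12. (y9 || !y10 || !y12) — !y10 is true.
  13. (!y1 || y2 || !y10) — !y10 is true.
  14. (!y9 || !y7) — !y7 is true.
  15. (!y2 || !y7) — !y7 is true.
  16. (y3 || !y11) — !y11 is true.
  17. (!y7 || !y1) — !y7 is true.
  18. (!y10 || !y8) — !y10 is true.
  19. (y5 || y3 || !y1) — y5 is true.
  20. (!y9 || !y5 || y8) — y8 is true.
  21. (!y4 || !y2) — !y4 is true.
  22. (!y7 || y4 || !y9) — !y7 is true.

y1=True, y2=False, y3=False, y4=False, y5=True, y6=True, y7=False, y8=True, y9=False, y10=False, y11=False, y12=True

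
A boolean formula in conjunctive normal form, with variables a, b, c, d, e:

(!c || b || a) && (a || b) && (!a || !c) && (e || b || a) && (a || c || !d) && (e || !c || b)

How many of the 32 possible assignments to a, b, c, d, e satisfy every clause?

14

Case analysis on a and b:
  a=1, b=1: remaining (c,d,e) ∈ {(0,0,0); (0,0,1); (0,1,0); (0,1,1)} — 4.
  a=1, b=0: remaining (c,d,e) ∈ {(0,0,0); (0,0,1); (0,1,0); (0,1,1)} — 4.
  a=0, b=1: e free; 3 ways for (c,d) × 2^1 = 6.
  a=0, b=0: a clause becomes empty — 0.
Total: 4 + 4 + 6 + 0 = 14.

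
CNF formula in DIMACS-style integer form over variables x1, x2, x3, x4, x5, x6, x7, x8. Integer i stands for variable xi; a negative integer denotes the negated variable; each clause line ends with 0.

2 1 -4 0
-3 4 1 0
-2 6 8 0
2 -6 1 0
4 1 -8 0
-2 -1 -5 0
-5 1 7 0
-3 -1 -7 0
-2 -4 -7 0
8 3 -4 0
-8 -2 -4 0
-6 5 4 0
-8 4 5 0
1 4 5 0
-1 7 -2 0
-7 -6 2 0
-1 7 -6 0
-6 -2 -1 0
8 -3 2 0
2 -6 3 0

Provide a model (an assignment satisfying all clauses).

x1=True, x2=False, x3=False, x4=False, x5=False, x6=False, x7=False, x8=False

Check each clause:
  1. (~x4 | x1 | x2) — x1 is true.
  2. (x1 | ~x3 | x4) — x1 is true.
  3. (~x2 | x8 | x6) — ~x2 is true.
  4. (x1 | x2 | ~x6) — x1 is true.
  5. (x1 | x4 | ~x8) — ~x8 is true.
  6. (~x1 | ~x5 | ~x2) — ~x5 is true.
  7. (~x5 | x7 | x1) — x1 is true.
  8. (~x1 | ~x3 | ~x7) — ~x7 is true.
  9. (~x7 | ~x4 | ~x2) — ~x7 is true.
  10. (~x4 | x8 | x3) — ~x4 is true.
  11. (~x2 | ~x8 | ~x4) — ~x8 is true.
  12. (x4 | x5 | ~x6) — ~x6 is true.
  13. (~x8 | x5 | x4) — ~x8 is true.
  14. (x4 | x1 | x5) — x1 is true.
  15. (~x1 | x7 | ~x2) — ~x2 is true.
  16. (~x7 | ~x6 | x2) — ~x7 is true.
  17. (~x1 | x7 | ~x6) — ~x6 is true.
  18. (~x1 | ~x6 | ~x2) — ~x6 is true.
  19. (~x3 | x2 | x8) — ~x3 is true.
  20. (x3 | x2 | ~x6) — ~x6 is true.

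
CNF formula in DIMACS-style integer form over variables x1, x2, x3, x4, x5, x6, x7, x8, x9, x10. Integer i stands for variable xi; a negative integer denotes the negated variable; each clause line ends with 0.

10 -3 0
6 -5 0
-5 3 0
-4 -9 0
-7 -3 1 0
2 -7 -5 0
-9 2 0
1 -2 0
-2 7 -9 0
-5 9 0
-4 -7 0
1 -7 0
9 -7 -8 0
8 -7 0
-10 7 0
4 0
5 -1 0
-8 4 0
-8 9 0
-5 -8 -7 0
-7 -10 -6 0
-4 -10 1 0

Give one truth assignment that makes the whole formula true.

x1 = False, x2 = False, x3 = False, x4 = True, x5 = False, x6 = False, x7 = False, x8 = False, x9 = False, x10 = False

Unit propagation: (x4) forces x4 = True.
Unit propagation: (!x9) forces x9 = False.
Unit propagation: (!x5) forces x5 = False.
(!x7) is a unit clause, so x7 = False.
The clause (!x10) is unit: x10 must be False.
The clause (!x3) is unit: x3 must be False.
Unit propagation: (!x1) forces x1 = False.
(!x2) is a unit clause, so x2 = False.
The clause (!x8) is unit: x8 must be False.
x6 is now unconstrained; take x6 = False.
Every clause has at least one true literal under this assignment.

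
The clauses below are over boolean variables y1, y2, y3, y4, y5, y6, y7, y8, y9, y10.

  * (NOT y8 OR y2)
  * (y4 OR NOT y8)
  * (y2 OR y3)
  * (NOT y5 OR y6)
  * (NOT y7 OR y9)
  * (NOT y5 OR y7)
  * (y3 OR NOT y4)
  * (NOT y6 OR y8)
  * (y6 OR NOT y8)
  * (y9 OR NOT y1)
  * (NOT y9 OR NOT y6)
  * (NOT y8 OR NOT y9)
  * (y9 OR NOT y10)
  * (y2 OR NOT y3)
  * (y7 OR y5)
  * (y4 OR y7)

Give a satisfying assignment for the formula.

y1=T  y2=T  y3=F  y4=F  y5=F  y6=F  y7=T  y8=F  y9=T  y10=T

Pure literal: y2 appears only positively; assign y2 = True.
Try y1 = True.
  then y9 is forced to True.
  then y6 is forced to False.
  then y5 is forced to False.
  then y8 is forced to False.
  then y7 is forced to True.
Try y3 = False.
  then y4 is forced to False.
y10 is now unconstrained; take y10 = True.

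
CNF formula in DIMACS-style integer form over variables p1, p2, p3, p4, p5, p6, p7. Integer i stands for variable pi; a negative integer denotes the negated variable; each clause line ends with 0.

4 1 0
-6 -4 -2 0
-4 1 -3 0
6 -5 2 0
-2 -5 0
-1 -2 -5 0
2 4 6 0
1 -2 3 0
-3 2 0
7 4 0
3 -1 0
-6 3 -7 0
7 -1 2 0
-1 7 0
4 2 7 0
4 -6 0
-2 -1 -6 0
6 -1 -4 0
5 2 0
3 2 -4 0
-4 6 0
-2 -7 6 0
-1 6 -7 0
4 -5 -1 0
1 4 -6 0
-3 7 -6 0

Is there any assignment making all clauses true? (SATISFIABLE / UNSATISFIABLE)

UNSATISFIABLE

p2 = True:
  p6 = True:
    propagation gives p4=False; an empty clause results — contradiction.
  p6 = False:
    propagation gives p4=False, p1=True, p7=True; an empty clause results — contradiction.
p2 = False:
  propagation gives p3=False, p1=False, p4=True; an empty clause results — contradiction.
Every branch closes, so no satisfying assignment exists.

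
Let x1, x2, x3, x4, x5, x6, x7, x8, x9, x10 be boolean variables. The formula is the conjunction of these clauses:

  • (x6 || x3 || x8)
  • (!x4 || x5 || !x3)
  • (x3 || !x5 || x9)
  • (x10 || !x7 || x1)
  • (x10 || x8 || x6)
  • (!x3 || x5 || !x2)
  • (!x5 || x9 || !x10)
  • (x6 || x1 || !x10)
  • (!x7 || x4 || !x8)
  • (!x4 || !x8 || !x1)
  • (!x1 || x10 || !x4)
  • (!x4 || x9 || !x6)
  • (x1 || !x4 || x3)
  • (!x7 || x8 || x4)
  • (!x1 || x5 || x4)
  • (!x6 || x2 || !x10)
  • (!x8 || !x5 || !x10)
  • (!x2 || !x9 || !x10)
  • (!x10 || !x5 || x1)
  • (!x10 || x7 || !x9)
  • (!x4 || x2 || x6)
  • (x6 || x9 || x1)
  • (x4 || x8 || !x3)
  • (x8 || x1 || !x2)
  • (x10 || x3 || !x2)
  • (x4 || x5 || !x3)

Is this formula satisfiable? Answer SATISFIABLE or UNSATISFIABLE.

SATISFIABLE

Set x1 = False and propagate.
Try x2 = False.
The remaining clauses are satisfied by x3 = True, x4 = False, x5 = True, x6 = True, x7 = False, x8 = True, x9 = True, x10 = False.
Every clause has at least one true literal under this assignment.
So x1=False, x2=False, x3=True, x4=False, x5=True, x6=True, x7=False, x8=True, x9=True, x10=False is a satisfying assignment.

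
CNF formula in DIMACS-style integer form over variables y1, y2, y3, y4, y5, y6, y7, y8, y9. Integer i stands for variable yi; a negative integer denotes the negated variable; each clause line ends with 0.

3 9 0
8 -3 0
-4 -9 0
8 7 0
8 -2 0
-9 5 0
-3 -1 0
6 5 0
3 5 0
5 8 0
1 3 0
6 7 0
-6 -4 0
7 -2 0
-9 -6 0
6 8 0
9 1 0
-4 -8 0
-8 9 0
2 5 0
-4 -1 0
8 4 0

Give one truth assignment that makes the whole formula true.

y5 occurs only positively in the remaining clauses — set y5 = True.
y7 occurs only positively in the remaining clauses — set y7 = True.
Try y1 = False.
  then y3 is forced to True.
  then y8 is forced to True.
  then y9 is forced to True.
  then y4 is forced to False.
  then y6 is forced to False.
y2 is now unconstrained; take y2 = True.
Every clause has at least one true literal under this assignment.
Check each clause:
  1. (y9 \/ y3) — y9 is true.
  2. (y8 \/ ~y3) — y8 is true.
  3. (~y4 \/ ~y9) — ~y4 is true.
  4. (y8 \/ y7) — y8 is true.
  5. (y8 \/ ~y2) — y8 is true.
  6. (~y9 \/ y5) — y5 is true.
  7. (~y1 \/ ~y3) — ~y1 is true.
  8. (y6 \/ y5) — y5 is true.
  9. (y5 \/ y3) — y3 is true.
  10. (y8 \/ y5) — y8 is true.
  11. (y1 \/ y3) — y3 is true.
  12. (y6 \/ y7) — y7 is true.
  13. (~y6 \/ ~y4) — ~y6 is true.
  14. (y7 \/ ~y2) — y7 is true.
  15. (~y9 \/ ~y6) — ~y6 is true.
  16. (y6 \/ y8) — y8 is true.
  17. (y9 \/ y1) — y9 is true.
  18. (~y8 \/ ~y4) — ~y4 is true.
  19. (y9 \/ ~y8) — y9 is true.
  20. (y2 \/ y5) — y2 is true.
  21. (~y4 \/ ~y1) — ~y4 is true.
  22. (y8 \/ y4) — y8 is true.

y1 = False, y2 = True, y3 = True, y4 = False, y5 = True, y6 = False, y7 = True, y8 = True, y9 = True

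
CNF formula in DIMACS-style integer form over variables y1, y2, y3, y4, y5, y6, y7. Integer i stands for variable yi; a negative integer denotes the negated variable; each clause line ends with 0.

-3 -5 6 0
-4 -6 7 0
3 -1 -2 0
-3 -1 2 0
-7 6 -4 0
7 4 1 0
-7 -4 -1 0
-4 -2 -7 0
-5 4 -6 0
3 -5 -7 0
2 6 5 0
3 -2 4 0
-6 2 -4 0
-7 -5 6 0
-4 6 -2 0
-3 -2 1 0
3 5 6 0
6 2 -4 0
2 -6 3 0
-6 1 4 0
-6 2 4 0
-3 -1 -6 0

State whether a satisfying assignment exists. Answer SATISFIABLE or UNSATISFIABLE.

Set y1 = True and propagate.
Try y2 = True.
  then y3 is forced to True.
  then y6 is forced to False.
  then y5 is forced to False.
  then y4 is forced to False.
y7 is now unconstrained; take y7 = True.
So y1 = 1, y2 = 1, y3 = 1, y4 = 0, y5 = 0, y6 = 0, y7 = 1 is a satisfying assignment.

SATISFIABLE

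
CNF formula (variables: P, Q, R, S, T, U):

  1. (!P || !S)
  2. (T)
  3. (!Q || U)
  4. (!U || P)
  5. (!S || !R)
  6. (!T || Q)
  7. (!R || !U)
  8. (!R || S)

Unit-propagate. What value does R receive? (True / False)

(T) is a unit clause: T = True.
(Q || !T) with T = True leaves only Q, so Q = True.
(U || !Q): since Q = True, the clause reduces to (U). U = True.
(!U || P) with U = True leaves only P, so P = True.
(!P || !S) with P = True leaves only !S, so S = False.
From (!U || !R) and U = True: R = False.

False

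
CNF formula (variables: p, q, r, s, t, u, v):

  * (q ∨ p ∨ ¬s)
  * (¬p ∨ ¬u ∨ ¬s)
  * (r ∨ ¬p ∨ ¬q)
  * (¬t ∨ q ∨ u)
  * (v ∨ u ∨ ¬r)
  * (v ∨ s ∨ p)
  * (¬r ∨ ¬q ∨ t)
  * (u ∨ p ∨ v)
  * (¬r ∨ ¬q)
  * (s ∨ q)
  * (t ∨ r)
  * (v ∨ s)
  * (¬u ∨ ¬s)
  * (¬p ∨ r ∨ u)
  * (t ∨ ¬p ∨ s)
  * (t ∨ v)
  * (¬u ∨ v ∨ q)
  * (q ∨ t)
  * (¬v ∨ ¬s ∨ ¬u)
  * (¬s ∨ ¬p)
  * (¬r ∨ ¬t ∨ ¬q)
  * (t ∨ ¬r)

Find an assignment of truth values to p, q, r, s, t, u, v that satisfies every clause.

p=False, q=True, r=False, s=True, t=True, u=False, v=True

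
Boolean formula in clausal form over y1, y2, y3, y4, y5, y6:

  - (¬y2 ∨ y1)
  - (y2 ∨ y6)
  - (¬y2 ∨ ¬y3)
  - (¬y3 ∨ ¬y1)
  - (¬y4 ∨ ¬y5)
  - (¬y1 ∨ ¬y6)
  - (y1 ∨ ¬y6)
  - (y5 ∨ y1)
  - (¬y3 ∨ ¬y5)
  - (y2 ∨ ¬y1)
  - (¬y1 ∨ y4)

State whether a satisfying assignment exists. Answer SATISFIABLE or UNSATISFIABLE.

SATISFIABLE

Pure literal: y3 appears only negated; assign y3 = False.
Set y1 = True and propagate.
  then y6 is forced to False.
  then y2 is forced to True.
  then y4 is forced to True.
  then y5 is forced to False.
So y1=T, y2=T, y3=F, y4=T, y5=F, y6=F is a satisfying assignment.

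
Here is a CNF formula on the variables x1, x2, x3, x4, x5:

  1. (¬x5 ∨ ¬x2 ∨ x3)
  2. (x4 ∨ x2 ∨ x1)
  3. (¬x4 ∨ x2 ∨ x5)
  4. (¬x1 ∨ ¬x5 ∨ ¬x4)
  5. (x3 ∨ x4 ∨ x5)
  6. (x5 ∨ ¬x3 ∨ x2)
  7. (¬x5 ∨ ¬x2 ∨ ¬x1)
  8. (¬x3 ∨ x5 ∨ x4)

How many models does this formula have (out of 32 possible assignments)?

Case analysis on x5 and x2:
  x5=T, x2=T: remaining (x1,x3,x4) ∈ {(F,T,F); (F,T,T)} — 2.
  x5=T, x2=F: remaining (x1,x3,x4) ∈ {(F,F,T); (F,T,T); (T,F,F); (T,T,F)} — 4.
  x5=F, x2=T: remaining (x1,x3,x4) ∈ {(F,F,T); (F,T,T); (T,F,T); (T,T,T)} — 4.
  x5=F, x2=F: a clause becomes empty — 0.
Total: 2 + 4 + 4 + 0 = 10.

10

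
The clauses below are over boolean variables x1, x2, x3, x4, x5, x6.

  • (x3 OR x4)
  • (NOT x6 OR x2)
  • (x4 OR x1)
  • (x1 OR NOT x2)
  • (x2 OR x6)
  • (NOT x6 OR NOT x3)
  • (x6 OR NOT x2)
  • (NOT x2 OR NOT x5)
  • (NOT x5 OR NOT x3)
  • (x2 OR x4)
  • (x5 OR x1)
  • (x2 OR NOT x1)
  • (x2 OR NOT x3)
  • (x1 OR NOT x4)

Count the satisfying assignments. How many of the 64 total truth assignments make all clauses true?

The models are:
  x1=T x2=T x3=F x4=T x5=F x6=T
That's 1 in total.

1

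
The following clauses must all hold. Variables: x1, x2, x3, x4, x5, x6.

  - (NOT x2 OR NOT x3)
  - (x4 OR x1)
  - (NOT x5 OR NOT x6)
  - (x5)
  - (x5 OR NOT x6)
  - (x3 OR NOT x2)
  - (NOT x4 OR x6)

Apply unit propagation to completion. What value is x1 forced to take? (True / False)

True

Unit clause (x5) sets x5 = True.
In (NOT x6 OR NOT x5), NOT x5 is now false; NOT x6 must hold, so x6 = False.
(x6 OR NOT x4) with x6 = False leaves only NOT x4, so x4 = False.
In (x1 OR x4), x4 is now false; x1 must hold, so x1 = True.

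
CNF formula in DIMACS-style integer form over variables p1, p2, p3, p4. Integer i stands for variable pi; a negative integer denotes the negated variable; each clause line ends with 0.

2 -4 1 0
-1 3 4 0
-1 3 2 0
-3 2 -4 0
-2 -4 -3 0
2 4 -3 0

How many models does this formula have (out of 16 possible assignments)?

The models are:
  p1=F p2=F p3=F p4=F
  p1=F p2=T p3=F p4=F
  p1=F p2=T p3=F p4=T
  p1=F p2=T p3=T p4=F
  p1=T p2=T p3=F p4=T
  p1=T p2=T p3=T p4=F
That's 6 in total.

6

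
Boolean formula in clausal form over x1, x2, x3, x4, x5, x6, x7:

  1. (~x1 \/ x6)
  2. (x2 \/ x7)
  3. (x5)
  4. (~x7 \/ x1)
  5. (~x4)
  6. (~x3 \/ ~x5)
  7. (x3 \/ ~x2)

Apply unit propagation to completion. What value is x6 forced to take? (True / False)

Unit clause (x5) sets x5 = True.
Unit clause (~x4) sets x4 = False.
(~x5 \/ ~x3) with x5 = True leaves only ~x3, so x3 = False.
In (x3 \/ ~x2), x3 is now false; ~x2 must hold, so x2 = False.
(x7 \/ x2) with x2 = False leaves only x7, so x7 = True.
In (x1 \/ ~x7), ~x7 is now false; x1 must hold, so x1 = True.
From (x6 \/ ~x1) and x1 = True: x6 = True.

True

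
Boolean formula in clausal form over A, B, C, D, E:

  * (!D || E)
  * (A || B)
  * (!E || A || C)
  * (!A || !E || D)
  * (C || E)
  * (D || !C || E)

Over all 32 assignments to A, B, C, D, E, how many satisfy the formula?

The models are:
  A=F B=T C=T D=F E=T
  A=F B=T C=T D=T E=T
  A=T B=F C=F D=T E=T
  A=T B=F C=T D=T E=T
  A=T B=T C=F D=T E=T
  A=T B=T C=T D=T E=T
That's 6 in total.

6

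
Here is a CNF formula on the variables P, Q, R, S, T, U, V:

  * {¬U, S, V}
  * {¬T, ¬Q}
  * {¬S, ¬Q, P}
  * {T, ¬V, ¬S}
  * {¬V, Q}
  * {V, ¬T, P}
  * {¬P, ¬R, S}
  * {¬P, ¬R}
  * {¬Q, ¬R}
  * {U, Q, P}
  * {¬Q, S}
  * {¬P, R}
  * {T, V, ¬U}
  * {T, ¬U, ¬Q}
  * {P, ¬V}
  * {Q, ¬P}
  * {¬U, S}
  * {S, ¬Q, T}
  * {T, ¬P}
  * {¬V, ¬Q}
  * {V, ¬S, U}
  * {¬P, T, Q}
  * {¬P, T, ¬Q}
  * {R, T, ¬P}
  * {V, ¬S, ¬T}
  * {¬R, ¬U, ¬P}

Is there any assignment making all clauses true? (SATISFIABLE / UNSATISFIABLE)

UNSATISFIABLE

P = True:
  propagation gives R=False; an empty clause results — contradiction.
P = False:
  propagation gives V=False, T=False, U=False, Q=True; an empty clause results — contradiction.
Every branch closes, so no satisfying assignment exists.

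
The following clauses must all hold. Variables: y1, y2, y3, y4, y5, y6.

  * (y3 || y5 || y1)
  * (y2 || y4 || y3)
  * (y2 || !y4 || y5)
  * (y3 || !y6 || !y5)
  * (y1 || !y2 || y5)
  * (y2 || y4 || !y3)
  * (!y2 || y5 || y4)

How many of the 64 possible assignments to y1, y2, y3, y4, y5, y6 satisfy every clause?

22

Split on y2, then y5.
  y2=T, y5=T: y1, y4 free; 3 ways for (y3,y6) × 2^2 = 12.
  y2=T, y5=F: remaining (y1,y3,y4,y6) ∈ {(T,F,T,F); (T,F,T,T); (T,T,T,F); (T,T,T,T)} — 4.
  y2=F, y5=T: y1 free; 3 ways for (y3,y4,y6) × 2^1 = 6.
  y2=F, y5=F: a clause becomes empty — 0.
Total: 12 + 4 + 6 + 0 = 22.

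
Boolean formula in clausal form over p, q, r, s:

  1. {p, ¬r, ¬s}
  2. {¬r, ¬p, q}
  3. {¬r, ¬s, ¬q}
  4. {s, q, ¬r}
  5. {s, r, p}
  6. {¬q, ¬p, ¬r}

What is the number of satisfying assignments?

The models are:
  p=0 q=0 r=0 s=1
  p=0 q=1 r=0 s=1
  p=0 q=1 r=1 s=0
  p=1 q=0 r=0 s=0
  p=1 q=0 r=0 s=1
  p=1 q=1 r=0 s=0
  p=1 q=1 r=0 s=1
That's 7 in total.

7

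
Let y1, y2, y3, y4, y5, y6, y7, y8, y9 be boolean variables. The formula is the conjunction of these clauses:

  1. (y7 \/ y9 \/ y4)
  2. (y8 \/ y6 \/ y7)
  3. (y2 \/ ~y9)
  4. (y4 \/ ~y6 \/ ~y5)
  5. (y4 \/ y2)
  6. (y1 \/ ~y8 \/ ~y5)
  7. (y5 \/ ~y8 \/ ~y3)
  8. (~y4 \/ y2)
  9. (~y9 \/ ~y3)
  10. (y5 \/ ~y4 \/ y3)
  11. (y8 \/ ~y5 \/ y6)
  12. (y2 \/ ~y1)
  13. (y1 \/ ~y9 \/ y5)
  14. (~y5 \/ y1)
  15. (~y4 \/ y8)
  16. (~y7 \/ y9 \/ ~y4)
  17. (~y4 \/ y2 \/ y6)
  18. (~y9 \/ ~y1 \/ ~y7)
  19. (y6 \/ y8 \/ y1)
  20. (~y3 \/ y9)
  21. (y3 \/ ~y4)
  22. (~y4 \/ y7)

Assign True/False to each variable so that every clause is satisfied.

y1=False, y2=True, y3=False, y4=False, y5=False, y6=True, y7=True, y8=False, y9=False

Check each clause:
  1. (y4 \/ y7 \/ y9) — y7 is true.
  2. (y7 \/ y6 \/ y8) — y6 is true.
  3. (y2 \/ ~y9) — y2 is true.
  4. (~y6 \/ y4 \/ ~y5) — ~y5 is true.
  5. (y2 \/ y4) — y2 is true.
  6. (y1 \/ ~y5 \/ ~y8) — ~y8 is true.
  7. (y5 \/ ~y8 \/ ~y3) — ~y8 is true.
  8. (y2 \/ ~y4) — y2 is true.
  9. (~y3 \/ ~y9) — ~y3 is true.
  10. (y3 \/ y5 \/ ~y4) — ~y4 is true.
  11. (~y5 \/ y8 \/ y6) — ~y5 is true.
  12. (~y1 \/ y2) — y2 is true.
  13. (y5 \/ y1 \/ ~y9) — ~y9 is true.
  14. (~y5 \/ y1) — ~y5 is true.
  15. (y8 \/ ~y4) — ~y4 is true.
  16. (y9 \/ ~y7 \/ ~y4) — ~y4 is true.
  17. (y6 \/ y2 \/ ~y4) — y2 is true.
  18. (~y9 \/ ~y1 \/ ~y7) — ~y1 is true.
  19. (y1 \/ y6 \/ y8) — y6 is true.
  20. (y9 \/ ~y3) — ~y3 is true.
  21. (y3 \/ ~y4) — ~y4 is true.
  22. (y7 \/ ~y4) — ~y4 is true.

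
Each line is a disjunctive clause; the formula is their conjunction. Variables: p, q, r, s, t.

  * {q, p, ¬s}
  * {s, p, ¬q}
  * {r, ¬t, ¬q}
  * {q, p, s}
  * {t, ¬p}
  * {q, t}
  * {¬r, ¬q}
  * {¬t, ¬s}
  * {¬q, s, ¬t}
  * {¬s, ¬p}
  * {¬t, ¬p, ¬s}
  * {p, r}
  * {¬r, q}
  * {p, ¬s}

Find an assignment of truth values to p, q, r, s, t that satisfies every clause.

p = T  q = F  r = F  s = F  t = T

Check each clause:
  1. {p, q, ¬s} — p is true.
  2. {¬q, s, p} — p is true.
  3. {¬q, r, ¬t} — ¬q is true.
  4. {s, p, q} — p is true.
  5. {t, ¬p} — t is true.
  6. {q, t} — t is true.
  7. {¬q, ¬r} — ¬r is true.
  8. {¬t, ¬s} — ¬s is true.
  9. {¬t, ¬q, s} — ¬q is true.
  10. {¬s, ¬p} — ¬s is true.
  11. {¬p, ¬t, ¬s} — ¬s is true.
  12. {p, r} — p is true.
  13. {q, ¬r} — ¬r is true.
  14. {¬s, p} — p is true.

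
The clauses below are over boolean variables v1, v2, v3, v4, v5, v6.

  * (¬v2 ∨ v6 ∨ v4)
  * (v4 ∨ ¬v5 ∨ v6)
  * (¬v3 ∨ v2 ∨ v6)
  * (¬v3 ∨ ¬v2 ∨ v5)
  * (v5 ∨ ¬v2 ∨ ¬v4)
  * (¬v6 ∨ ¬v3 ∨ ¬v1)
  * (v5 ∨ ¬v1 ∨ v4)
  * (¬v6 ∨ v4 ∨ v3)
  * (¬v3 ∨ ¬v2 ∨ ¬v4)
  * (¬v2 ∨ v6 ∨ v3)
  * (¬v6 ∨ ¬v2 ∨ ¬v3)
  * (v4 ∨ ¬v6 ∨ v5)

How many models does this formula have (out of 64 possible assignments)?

Split on v6, then v2.
  v6=T, v2=T: remaining (v1,v3,v4,v5) ∈ {(F,F,T,T); (T,F,T,T)} — 2.
  v6=T, v2=F: 7 of the 16 assignments to (v1,v3,v4,v5) work.
  v6=F, v2=T: a clause becomes empty — 0.
  v6=F, v2=F: 5 of the 16 assignments to (v1,v3,v4,v5) work.
Total: 2 + 7 + 0 + 5 = 14.

14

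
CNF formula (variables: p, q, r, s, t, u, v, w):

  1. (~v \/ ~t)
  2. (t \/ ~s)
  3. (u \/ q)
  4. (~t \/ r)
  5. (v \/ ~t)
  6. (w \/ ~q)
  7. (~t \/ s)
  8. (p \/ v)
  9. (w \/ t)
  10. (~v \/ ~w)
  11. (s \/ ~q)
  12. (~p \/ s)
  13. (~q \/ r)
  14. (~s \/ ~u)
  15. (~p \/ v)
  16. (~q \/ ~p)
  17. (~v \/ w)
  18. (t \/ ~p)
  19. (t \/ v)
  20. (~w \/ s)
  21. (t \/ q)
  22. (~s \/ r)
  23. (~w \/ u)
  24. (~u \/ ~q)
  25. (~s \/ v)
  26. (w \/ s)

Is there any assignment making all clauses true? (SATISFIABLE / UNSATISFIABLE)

s = True:
  propagation gives t=True, v=False; an empty clause results — contradiction.
s = False:
  propagation gives t=False, w=True; an empty clause results — contradiction.
Every branch closes, so no satisfying assignment exists.

UNSATISFIABLE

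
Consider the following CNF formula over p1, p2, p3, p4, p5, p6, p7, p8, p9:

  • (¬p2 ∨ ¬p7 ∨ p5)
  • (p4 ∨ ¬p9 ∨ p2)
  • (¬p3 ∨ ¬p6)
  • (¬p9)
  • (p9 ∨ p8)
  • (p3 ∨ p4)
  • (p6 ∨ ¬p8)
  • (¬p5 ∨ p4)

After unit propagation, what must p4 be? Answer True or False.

True

(¬p9) is a unit clause: p9 = False.
(p9 ∨ p8): since p9 = False, the clause reduces to (p8). p8 = True.
(¬p8 ∨ p6) with p8 = True leaves only p6, so p6 = True.
(¬p3 ∨ ¬p6) with p6 = True leaves only ¬p3, so p3 = False.
(p4 ∨ p3) with p3 = False leaves only p4, so p4 = True.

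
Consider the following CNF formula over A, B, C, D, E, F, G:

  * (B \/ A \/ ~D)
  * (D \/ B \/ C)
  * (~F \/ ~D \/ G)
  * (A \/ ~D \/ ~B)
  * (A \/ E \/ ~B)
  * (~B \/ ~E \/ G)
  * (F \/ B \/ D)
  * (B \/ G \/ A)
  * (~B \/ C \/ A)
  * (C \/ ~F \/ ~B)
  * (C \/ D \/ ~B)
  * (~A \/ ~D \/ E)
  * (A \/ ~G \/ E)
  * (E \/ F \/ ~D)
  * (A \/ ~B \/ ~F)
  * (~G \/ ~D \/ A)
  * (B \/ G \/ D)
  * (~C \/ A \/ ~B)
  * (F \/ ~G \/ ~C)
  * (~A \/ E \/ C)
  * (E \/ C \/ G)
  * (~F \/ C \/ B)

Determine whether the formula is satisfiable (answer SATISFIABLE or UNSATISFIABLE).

SATISFIABLE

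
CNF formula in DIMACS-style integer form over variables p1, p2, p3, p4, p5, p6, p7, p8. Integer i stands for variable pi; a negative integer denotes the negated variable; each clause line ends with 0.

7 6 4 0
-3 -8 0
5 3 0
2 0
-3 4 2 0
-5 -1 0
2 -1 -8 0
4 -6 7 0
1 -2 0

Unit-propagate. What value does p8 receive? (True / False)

False

(p2) is a unit clause: p2 = True.
(p1 || !p2): since p2 = True, the clause reduces to (p1). p1 = True.
In (!p1 || !p5), !p1 is now false; !p5 must hold, so p5 = False.
(p5 || p3) with p5 = False leaves only p3, so p3 = True.
(!p3 || !p8) with p3 = True leaves only !p8, so p8 = False.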